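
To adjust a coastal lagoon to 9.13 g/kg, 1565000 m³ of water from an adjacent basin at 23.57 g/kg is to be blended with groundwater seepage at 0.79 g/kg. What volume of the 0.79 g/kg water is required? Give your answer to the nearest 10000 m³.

Salt balance: 1,565,000×23.57 + V×0.79 = (1,565,000+V)×9.13
36,887,050 + 0.79V = 14,288,450 + 9.13V
22,598,600 = 8.34V
V = 2,709,664.27 m³

2710000 m³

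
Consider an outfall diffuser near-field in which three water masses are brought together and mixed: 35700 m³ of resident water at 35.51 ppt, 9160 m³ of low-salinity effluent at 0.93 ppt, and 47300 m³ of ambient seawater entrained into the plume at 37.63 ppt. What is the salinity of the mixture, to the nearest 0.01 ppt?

33.16 ppt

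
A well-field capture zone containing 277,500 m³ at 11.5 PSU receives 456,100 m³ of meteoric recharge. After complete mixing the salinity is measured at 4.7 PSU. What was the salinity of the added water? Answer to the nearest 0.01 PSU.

0.56 PSU

Salt balance: 277,500×11.5 + 456,100×S = 733,600×4.7
3,191,250 + 456,100·S = 3,447,920
S = (3,447,920 − 3,191,250) / 456,100 = 0.5627 PSU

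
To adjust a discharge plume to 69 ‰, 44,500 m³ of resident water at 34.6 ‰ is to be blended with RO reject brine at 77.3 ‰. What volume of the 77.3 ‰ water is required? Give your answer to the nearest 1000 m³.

Salt balance: 44,500×34.6 + V×77.3 = (44,500+V)×69
1,539,700 + 77.3V = 3,070,500 + 69V
1,530,800 = 8.3V
V = 184,433.73 m³

184000 m³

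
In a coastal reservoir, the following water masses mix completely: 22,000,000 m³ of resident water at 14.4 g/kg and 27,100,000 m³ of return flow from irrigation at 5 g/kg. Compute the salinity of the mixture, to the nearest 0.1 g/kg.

Total salt / total volume:
salt = 22,000,000×14.4 + 27,100,000×5 = 316,800,000 + 135,500,000 = 452,300,000
volume = 22,000,000 + 27,100,000 = 49,100,000 m³
S = 452,300,000 / 49,100,000 = 9.212 g/kg

9.2 g/kg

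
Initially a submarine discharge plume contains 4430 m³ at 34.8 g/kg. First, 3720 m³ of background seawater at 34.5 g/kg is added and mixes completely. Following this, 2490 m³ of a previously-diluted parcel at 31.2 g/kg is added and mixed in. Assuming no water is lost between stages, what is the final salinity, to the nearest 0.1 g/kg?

Salt balance:
Initial salt = 4,430×34.8 = 154,164
After stage 1: salt = 154,164 + 3,720×34.5 = 282,504; volume = 8,150 m³; S = 34.663 g/kg
After stage 2: salt = 282,504 + 2,490×31.2 = 360,192; volume = 10,640 m³
S = 360,192 / 10,640 = 33.8526 g/kg

33.9 g/kg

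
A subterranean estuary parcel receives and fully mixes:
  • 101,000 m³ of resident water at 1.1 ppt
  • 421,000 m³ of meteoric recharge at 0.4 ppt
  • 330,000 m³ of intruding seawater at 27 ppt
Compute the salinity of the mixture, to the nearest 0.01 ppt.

Salt balance:
salt = 101,000×1.1 + 421,000×0.4 + 330,000×27 = 111,100 + 168,400 + 8,910,000 = 9,189,500
volume = 101,000 + 421,000 + 330,000 = 852,000 m³
S = 9,189,500 / 852,000 = 10.7858 ppt

10.79 ppt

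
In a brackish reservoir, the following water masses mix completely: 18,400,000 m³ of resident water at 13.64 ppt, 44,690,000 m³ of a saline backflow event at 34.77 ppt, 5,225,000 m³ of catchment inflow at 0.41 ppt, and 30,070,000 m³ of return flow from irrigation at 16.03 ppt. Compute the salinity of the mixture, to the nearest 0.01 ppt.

23.27 ppt

Conserving salt mass:
salt = 18,400,000×13.64 + 44,690,000×34.77 + 5,225,000×0.41 + 30,070,000×16.03 = 250,976,000 + 1,553,871,300 + 2,142,250 + 482,022,100 = 2,289,011,650
volume = 18,400,000 + 44,690,000 + 5,225,000 + 30,070,000 = 98,385,000 m³
S = 2,289,011,650 / 98,385,000 = 23.2659 ppt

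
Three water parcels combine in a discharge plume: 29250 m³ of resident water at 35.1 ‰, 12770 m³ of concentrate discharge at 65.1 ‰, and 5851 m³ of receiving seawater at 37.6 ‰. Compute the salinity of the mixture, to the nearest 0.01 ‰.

43.41 ‰

Total salt / total volume:
salt = 29,250×35.1 + 12,770×65.1 + 5,851×37.6 = 1,026,675 + 831,327 + 219,997.6 = 2,077,999.6
volume = 29,250 + 12,770 + 5,851 = 47,871 m³
S = 2,077,999.6 / 47,871 = 43.4083 ‰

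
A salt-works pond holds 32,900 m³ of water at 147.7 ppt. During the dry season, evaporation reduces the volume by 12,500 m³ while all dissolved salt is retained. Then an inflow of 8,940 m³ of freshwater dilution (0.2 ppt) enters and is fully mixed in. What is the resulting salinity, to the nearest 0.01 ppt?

165.68 ppt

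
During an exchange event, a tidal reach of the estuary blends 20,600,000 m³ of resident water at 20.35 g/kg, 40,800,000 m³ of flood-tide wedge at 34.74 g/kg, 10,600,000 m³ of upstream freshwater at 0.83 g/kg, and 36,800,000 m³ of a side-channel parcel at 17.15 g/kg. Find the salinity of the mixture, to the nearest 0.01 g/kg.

22.76 g/kg

Conserving salt mass:
salt = 20,600,000×20.35 + 40,800,000×34.74 + 10,600,000×0.83 + 36,800,000×17.15 = 419,210,000 + 1,417,392,000 + 8,798,000 + 631,120,000 = 2,476,520,000
volume = 20,600,000 + 40,800,000 + 10,600,000 + 36,800,000 = 108,800,000 m³
S = 2,476,520,000 / 108,800,000 = 22.7621 g/kg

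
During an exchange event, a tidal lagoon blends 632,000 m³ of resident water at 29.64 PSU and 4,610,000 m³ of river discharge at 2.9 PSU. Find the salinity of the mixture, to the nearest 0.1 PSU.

Total salt / total volume:
salt = 632,000×29.64 + 4,610,000×2.9 = 18,732,480 + 13,369,000 = 32,101,480
volume = 632,000 + 4,610,000 = 5,242,000 m³
S = 32,101,480 / 5,242,000 = 6.124 PSU

6.1 PSU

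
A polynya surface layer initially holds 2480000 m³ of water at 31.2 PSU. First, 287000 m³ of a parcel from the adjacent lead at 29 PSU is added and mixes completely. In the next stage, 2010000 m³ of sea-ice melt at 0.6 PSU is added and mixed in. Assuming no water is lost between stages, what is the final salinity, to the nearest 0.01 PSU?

By conservation of dissolved salt,
Initial salt = 2,480,000×31.2 = 77,376,000
After stage 1: salt = 77,376,000 + 287,000×29 = 85,699,000; volume = 2,767,000 m³; S = 30.972 PSU
After stage 2: salt = 85,699,000 + 2,010,000×0.6 = 86,905,000; volume = 4,777,000 m³
S = 86,905,000 / 4,777,000 = 18.1924 PSU

18.19 PSU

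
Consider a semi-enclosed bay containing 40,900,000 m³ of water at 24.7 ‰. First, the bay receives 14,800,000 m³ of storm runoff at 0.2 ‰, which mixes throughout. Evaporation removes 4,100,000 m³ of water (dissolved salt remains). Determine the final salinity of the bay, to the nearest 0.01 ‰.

19.64 ‰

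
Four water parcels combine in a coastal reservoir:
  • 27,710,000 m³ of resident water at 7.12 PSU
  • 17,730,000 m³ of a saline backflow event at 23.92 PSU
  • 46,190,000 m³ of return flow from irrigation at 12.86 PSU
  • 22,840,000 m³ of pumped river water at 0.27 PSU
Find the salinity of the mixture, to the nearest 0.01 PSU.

10.67 PSU

By conservation of dissolved salt,
salt = 27,710,000×7.12 + 17,730,000×23.92 + 46,190,000×12.86 + 22,840,000×0.27 = 197,295,200 + 424,101,600 + 594,003,400 + 6,166,800 = 1,221,567,000
volume = 27,710,000 + 17,730,000 + 46,190,000 + 22,840,000 = 114,470,000 m³
S = 1,221,567,000 / 114,470,000 = 10.6715 PSU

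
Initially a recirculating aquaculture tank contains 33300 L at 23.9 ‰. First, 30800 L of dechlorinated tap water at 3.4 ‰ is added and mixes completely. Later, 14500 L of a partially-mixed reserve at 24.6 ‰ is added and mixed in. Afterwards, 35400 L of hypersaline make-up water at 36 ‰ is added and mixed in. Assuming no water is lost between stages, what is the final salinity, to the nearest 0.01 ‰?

22.21 ‰

Conserving salt mass:
Initial salt = 33,300×23.9 = 795,870
After stage 1: salt = 795,870 + 30,800×3.4 = 900,590; volume = 64,100 L; S = 14.05 ‰
After stage 2: salt = 900,590 + 14,500×24.6 = 1,257,290; volume = 78,600 L; S = 15.996 ‰
After stage 3: salt = 1,257,290 + 35,400×36 = 2,531,690; volume = 114,000 L
S = 2,531,690 / 114,000 = 22.2078 ‰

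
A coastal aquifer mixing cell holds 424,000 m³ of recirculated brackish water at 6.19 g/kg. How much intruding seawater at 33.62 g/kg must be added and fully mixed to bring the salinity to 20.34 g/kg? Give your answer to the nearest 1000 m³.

452000 m³

Salt balance: 424,000×6.19 + V×33.62 = (424,000+V)×20.34
2,624,560 + 33.62V = 8,624,160 + 20.34V
5,999,600 = 13.28V
V = 451,777.11 m³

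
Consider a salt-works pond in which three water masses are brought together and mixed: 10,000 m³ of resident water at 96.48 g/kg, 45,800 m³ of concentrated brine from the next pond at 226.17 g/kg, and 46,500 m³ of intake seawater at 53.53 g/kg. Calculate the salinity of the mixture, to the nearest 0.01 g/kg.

135.02 g/kg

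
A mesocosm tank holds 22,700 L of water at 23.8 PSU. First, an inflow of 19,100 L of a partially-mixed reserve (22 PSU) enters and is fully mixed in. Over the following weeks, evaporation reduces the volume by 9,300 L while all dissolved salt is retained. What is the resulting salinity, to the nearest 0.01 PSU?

29.55 PSU

After mixing: salt = 22,700×23.8 + 19,100×22 = 960,460; volume = 41,800 L
After evaporation: salt unchanged = 960,460; volume = 41,800 − 9,300 = 32,500 L
S = 960,460 / 32,500 = 29.5526 PSU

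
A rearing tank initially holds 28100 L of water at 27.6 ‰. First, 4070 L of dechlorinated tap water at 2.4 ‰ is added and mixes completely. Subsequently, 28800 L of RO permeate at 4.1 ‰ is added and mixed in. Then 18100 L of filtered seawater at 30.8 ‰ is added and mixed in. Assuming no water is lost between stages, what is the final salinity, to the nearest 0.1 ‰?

18.5 ‰

Total salt / total volume:
Initial salt = 28,100×27.6 = 775,560
After stage 1: salt = 775,560 + 4,070×2.4 = 785,328; volume = 32,170 L; S = 24.412 ‰
After stage 2: salt = 785,328 + 28,800×4.1 = 903,408; volume = 60,970 L; S = 14.817 ‰
After stage 3: salt = 903,408 + 18,100×30.8 = 1,460,888; volume = 79,070 L
S = 1,460,888 / 79,070 = 18.4759 ‰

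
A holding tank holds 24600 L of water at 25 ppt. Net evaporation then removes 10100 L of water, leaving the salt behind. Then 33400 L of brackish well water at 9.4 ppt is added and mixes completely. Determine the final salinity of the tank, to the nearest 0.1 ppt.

19.4 ppt

After evaporation: salt = 24,600×25 = 615,000; volume = 24,600 − 10,100 = 14,500 L
After mixing: salt = 615,000 + 33,400×9.4 = 928,960; volume = 14,500 + 33,400 = 47,900 L
S = 928,960 / 47,900 = 19.3937 ppt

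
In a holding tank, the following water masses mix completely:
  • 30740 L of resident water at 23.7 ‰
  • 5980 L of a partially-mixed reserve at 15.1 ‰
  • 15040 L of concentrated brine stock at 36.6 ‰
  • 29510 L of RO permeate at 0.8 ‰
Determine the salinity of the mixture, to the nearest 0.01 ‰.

17.14 ‰

Conserving salt mass:
salt = 30,740×23.7 + 5,980×15.1 + 15,040×36.6 + 29,510×0.8 = 728,538 + 90,298 + 550,464 + 23,608 = 1,392,908
volume = 30,740 + 5,980 + 15,040 + 29,510 = 81,270 L
S = 1,392,908 / 81,270 = 17.1393 ‰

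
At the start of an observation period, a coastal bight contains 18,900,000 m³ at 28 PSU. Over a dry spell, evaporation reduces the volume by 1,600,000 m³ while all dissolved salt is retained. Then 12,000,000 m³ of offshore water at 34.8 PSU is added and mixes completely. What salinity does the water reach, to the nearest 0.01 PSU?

32.31 PSU

After evaporation: salt = 18,900,000×28 = 529,200,000; volume = 18,900,000 − 1,600,000 = 17,300,000 m³
After mixing: salt = 529,200,000 + 12,000,000×34.8 = 946,800,000; volume = 17,300,000 + 12,000,000 = 29,300,000 m³
S = 946,800,000 / 29,300,000 = 32.314 PSU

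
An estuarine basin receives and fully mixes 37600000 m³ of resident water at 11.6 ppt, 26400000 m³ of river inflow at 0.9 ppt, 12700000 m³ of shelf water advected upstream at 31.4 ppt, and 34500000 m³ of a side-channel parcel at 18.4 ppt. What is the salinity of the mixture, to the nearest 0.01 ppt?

Weighted by volume,
salt = 37,600,000×11.6 + 26,400,000×0.9 + 12,700,000×31.4 + 34,500,000×18.4 = 436,160,000 + 23,760,000 + 398,780,000 + 634,800,000 = 1,493,500,000
volume = 37,600,000 + 26,400,000 + 12,700,000 + 34,500,000 = 111,200,000 m³
S = 1,493,500,000 / 111,200,000 = 13.4308 ppt

13.43 ppt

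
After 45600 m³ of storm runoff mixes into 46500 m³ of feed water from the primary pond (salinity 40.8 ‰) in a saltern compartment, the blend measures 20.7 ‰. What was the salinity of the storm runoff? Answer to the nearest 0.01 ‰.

0.20 ‰

Salt balance: 46,500×40.8 + 45,600×S = 92,100×20.7
1,897,200 + 45,600·S = 1,906,470
S = (1,906,470 − 1,897,200) / 45,600 = 0.2033 ‰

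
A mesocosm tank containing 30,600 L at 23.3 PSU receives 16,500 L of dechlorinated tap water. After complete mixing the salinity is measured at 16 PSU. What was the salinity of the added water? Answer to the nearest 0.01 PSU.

2.46 PSU

Salt balance: 30,600×23.3 + 16,500×S = 47,100×16
712,980 + 16,500·S = 753,600
S = (753,600 − 712,980) / 16,500 = 2.4618 PSU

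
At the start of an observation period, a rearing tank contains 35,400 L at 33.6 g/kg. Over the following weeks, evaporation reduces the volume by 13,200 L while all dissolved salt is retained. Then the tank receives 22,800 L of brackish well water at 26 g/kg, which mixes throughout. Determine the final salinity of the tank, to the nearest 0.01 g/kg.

39.61 g/kg

After evaporation: salt = 35,400×33.6 = 1,189,440; volume = 35,400 − 13,200 = 22,200 L
After mixing: salt = 1,189,440 + 22,800×26 = 1,782,240; volume = 22,200 + 22,800 = 45,000 L
S = 1,782,240 / 45,000 = 39.6053 g/kg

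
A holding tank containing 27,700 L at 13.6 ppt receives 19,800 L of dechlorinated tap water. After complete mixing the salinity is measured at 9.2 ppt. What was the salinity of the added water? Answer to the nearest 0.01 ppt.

3.04 ppt

Salt balance: 27,700×13.6 + 19,800×S = 47,500×9.2
376,720 + 19,800·S = 437,000
S = (437,000 − 376,720) / 19,800 = 3.0444 ppt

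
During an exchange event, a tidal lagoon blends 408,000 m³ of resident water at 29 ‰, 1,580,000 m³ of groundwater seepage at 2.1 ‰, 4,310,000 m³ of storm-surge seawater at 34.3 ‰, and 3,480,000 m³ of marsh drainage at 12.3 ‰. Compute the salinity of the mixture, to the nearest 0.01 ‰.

By conservation of dissolved salt,
salt = 408,000×29 + 1,580,000×2.1 + 4,310,000×34.3 + 3,480,000×12.3 = 11,832,000 + 3,318,000 + 147,833,000 + 42,804,000 = 205,787,000
volume = 408,000 + 1,580,000 + 4,310,000 + 3,480,000 = 9,778,000 m³
S = 205,787,000 / 9,778,000 = 21.0459 ‰

21.05 ‰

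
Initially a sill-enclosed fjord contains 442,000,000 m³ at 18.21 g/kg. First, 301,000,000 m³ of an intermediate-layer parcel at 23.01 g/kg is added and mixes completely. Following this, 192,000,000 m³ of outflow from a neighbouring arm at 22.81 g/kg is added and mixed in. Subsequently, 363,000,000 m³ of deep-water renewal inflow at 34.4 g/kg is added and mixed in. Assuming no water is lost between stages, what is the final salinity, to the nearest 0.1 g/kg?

Weighted by volume,
Initial salt = 442,000,000×18.21 = 8,048,820,000
After stage 1: salt = 8,048,820,000 + 301,000,000×23.01 = 14,974,830,000; volume = 743,000,000 m³; S = 20.155 g/kg
After stage 2: salt = 14,974,830,000 + 192,000,000×22.81 = 19,354,350,000; volume = 935,000,000 m³; S = 20.7 g/kg
After stage 3: salt = 19,354,350,000 + 363,000,000×34.4 = 31,841,550,000; volume = 1,298,000,000 m³
S = 31,841,550,000 / 1,298,000,000 = 24.5312 g/kg

24.5 g/kg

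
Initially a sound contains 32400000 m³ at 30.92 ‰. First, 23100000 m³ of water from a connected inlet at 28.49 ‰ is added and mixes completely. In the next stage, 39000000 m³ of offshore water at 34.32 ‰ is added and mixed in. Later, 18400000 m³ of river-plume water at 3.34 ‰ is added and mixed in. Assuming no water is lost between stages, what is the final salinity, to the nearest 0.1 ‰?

Weighted by volume,
Initial salt = 32,400,000×30.92 = 1,001,808,000
After stage 1: salt = 1,001,808,000 + 23,100,000×28.49 = 1,659,927,000; volume = 55,500,000 m³; S = 29.909 ‰
After stage 2: salt = 1,659,927,000 + 39,000,000×34.32 = 2,998,407,000; volume = 94,500,000 m³; S = 31.729 ‰
After stage 3: salt = 2,998,407,000 + 18,400,000×3.34 = 3,059,863,000; volume = 112,900,000 m³
S = 3,059,863,000 / 112,900,000 = 27.1024 ‰

27.1 ‰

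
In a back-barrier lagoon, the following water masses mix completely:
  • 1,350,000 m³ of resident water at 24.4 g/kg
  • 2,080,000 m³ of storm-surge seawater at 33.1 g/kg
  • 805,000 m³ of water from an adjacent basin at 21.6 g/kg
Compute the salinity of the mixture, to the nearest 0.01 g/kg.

28.14 g/kg

Total salt / total volume:
salt = 1,350,000×24.4 + 2,080,000×33.1 + 805,000×21.6 = 32,940,000 + 68,848,000 + 17,388,000 = 119,176,000
volume = 1,350,000 + 2,080,000 + 805,000 = 4,235,000 m³
S = 119,176,000 / 4,235,000 = 28.1407 g/kg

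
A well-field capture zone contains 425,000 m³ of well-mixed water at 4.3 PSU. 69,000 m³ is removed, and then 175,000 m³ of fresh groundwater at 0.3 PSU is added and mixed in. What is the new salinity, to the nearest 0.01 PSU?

2.98 PSU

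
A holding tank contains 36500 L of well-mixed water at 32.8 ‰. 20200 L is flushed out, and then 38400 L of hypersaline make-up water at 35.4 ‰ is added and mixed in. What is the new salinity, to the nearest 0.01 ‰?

Remaining after removal: 16,300 L at 32.8 ‰ (salt = 534,640)
After addition: salt = 534,640 + 38,400×35.4 = 1,894,000; volume = 54,700 L
S = 1,894,000 / 54,700 = 34.6252 ‰

34.63 ‰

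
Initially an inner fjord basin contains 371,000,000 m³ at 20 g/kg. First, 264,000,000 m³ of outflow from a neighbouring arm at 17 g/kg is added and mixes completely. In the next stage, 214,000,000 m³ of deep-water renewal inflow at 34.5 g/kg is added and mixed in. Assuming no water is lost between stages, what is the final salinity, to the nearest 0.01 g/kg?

22.72 g/kg

Mass of salt is conserved:
Initial salt = 371,000,000×20 = 7,420,000,000
After stage 1: salt = 7,420,000,000 + 264,000,000×17 = 11,908,000,000; volume = 635,000,000 m³; S = 18.753 g/kg
After stage 2: salt = 11,908,000,000 + 214,000,000×34.5 = 19,291,000,000; volume = 849,000,000 m³
S = 19,291,000,000 / 849,000,000 = 22.722 g/kg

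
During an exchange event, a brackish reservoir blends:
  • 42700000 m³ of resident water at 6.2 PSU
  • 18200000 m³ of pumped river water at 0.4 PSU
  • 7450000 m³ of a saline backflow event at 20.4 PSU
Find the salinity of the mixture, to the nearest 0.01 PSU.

By conservation of dissolved salt,
salt = 42,700,000×6.2 + 18,200,000×0.4 + 7,450,000×20.4 = 264,740,000 + 7,280,000 + 151,980,000 = 424,000,000
volume = 42,700,000 + 18,200,000 + 7,450,000 = 68,350,000 m³
S = 424,000,000 / 68,350,000 = 6.2034 PSU

6.20 PSU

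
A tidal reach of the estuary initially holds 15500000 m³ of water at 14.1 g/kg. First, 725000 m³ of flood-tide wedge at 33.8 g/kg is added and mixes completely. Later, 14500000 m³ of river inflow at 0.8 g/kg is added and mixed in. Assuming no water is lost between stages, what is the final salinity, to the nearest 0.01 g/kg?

8.29 g/kg

Weighted by volume,
Initial salt = 15,500,000×14.1 = 218,550,000
After stage 1: salt = 218,550,000 + 725,000×33.8 = 243,055,000; volume = 16,225,000 m³; S = 14.98 g/kg
After stage 2: salt = 243,055,000 + 14,500,000×0.8 = 254,655,000; volume = 30,725,000 m³
S = 254,655,000 / 30,725,000 = 8.2882 g/kg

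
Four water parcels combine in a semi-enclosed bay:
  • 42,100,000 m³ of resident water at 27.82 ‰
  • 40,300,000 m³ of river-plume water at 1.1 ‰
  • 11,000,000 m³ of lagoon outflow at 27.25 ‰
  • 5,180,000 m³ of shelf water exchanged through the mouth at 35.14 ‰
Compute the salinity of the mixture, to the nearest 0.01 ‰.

17.22 ‰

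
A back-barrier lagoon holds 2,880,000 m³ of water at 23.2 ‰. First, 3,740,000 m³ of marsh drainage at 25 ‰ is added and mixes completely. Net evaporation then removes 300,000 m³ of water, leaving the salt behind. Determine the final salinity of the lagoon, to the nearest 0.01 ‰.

25.37 ‰

After mixing: salt = 2,880,000×23.2 + 3,740,000×25 = 160,316,000; volume = 6,620,000 m³
After evaporation: salt unchanged = 160,316,000; volume = 6,620,000 − 300,000 = 6,320,000 m³
S = 160,316,000 / 6,320,000 = 25.3665 ‰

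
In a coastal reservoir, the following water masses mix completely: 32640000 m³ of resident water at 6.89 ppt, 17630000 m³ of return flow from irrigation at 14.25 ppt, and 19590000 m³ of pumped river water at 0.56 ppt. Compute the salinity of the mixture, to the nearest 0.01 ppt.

6.97 ppt

Weighted by volume,
salt = 32,640,000×6.89 + 17,630,000×14.25 + 19,590,000×0.56 = 224,889,600 + 251,227,500 + 10,970,400 = 487,087,500
volume = 32,640,000 + 17,630,000 + 19,590,000 = 69,860,000 m³
S = 487,087,500 / 69,860,000 = 6.9723 ppt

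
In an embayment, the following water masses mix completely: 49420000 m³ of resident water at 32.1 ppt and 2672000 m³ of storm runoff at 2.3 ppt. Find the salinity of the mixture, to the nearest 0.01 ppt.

Conserving salt mass:
salt = 49,420,000×32.1 + 2,672,000×2.3 = 1,586,382,000 + 6,145,600 = 1,592,527,600
volume = 49,420,000 + 2,672,000 = 52,092,000 m³
S = 1,592,527,600 / 52,092,000 = 30.5714 ppt

30.57 ppt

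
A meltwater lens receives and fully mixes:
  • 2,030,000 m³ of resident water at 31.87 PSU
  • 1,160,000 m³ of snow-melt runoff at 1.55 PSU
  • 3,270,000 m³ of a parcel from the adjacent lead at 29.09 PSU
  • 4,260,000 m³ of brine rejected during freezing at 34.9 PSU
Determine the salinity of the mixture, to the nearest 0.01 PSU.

28.95 PSU

Conserving salt mass:
salt = 2,030,000×31.87 + 1,160,000×1.55 + 3,270,000×29.09 + 4,260,000×34.9 = 64,696,100 + 1,798,000 + 95,124,300 + 148,674,000 = 310,292,400
volume = 2,030,000 + 1,160,000 + 3,270,000 + 4,260,000 = 10,720,000 m³
S = 310,292,400 / 10,720,000 = 28.9452 PSU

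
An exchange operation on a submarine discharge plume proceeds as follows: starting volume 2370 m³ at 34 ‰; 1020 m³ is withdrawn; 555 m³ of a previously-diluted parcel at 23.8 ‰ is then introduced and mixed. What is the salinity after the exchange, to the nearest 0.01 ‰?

Remaining after removal: 1,350 m³ at 34 ‰ (salt = 45,900)
After addition: salt = 45,900 + 555×23.8 = 59,109; volume = 1,905 m³
S = 59,109 / 1,905 = 31.0283 ‰

31.03 ‰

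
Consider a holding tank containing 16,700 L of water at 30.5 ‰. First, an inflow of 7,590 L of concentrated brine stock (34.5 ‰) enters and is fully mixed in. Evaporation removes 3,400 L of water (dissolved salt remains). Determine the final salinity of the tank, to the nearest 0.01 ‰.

After mixing: salt = 16,700×30.5 + 7,590×34.5 = 771,205; volume = 24,290 L
After evaporation: salt unchanged = 771,205; volume = 24,290 − 3,400 = 20,890 L
S = 771,205 / 20,890 = 36.9174 ‰

36.92 ‰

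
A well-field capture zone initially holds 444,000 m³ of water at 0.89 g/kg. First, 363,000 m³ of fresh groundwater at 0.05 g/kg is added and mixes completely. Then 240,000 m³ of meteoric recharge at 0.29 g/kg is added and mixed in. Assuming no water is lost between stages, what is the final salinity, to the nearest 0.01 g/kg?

By conservation of dissolved salt,
Initial salt = 444,000×0.89 = 395,160
After stage 1: salt = 395,160 + 363,000×0.05 = 413,310; volume = 807,000 m³; S = 0.512 g/kg
After stage 2: salt = 413,310 + 240,000×0.29 = 482,910; volume = 1,047,000 m³
S = 482,910 / 1,047,000 = 0.4612 g/kg

0.46 g/kg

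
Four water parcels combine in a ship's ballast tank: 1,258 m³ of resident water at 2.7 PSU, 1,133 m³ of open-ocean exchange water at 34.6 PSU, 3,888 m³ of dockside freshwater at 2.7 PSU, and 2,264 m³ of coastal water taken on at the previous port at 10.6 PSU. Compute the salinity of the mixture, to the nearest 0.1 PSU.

9.0 PSU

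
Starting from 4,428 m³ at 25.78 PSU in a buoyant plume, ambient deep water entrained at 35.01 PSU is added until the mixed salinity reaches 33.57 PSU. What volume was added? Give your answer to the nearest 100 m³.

24000 m³

Salt balance: 4,428×25.78 + V×35.01 = (4,428+V)×33.57
114,153.84 + 35.01V = 148,647.96 + 33.57V
34,494.12 = 1.44V
V = 23,954.25 m³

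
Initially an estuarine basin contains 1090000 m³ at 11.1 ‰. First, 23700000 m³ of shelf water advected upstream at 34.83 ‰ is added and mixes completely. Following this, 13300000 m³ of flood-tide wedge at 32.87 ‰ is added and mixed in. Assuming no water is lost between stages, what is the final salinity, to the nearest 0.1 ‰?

33.5 ‰

Mass of salt is conserved:
Initial salt = 1,090,000×11.1 = 12,099,000
After stage 1: salt = 12,099,000 + 23,700,000×34.83 = 837,570,000; volume = 24,790,000 m³; S = 33.787 ‰
After stage 2: salt = 837,570,000 + 13,300,000×32.87 = 1,274,741,000; volume = 38,090,000 m³
S = 1,274,741,000 / 38,090,000 = 33.4666 ‰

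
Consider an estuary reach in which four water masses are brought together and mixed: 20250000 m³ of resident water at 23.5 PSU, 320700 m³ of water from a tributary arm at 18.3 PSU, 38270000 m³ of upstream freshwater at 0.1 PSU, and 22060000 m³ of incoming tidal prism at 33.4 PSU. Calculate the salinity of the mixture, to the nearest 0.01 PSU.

Conserving salt mass:
salt = 20,250,000×23.5 + 320,700×18.3 + 38,270,000×0.1 + 22,060,000×33.4 = 475,875,000 + 5,868,810 + 3,827,000 + 736,804,000 = 1,222,374,810
volume = 20,250,000 + 320,700 + 38,270,000 + 22,060,000 = 80,900,700 m³
S = 1,222,374,810 / 80,900,700 = 15.1096 PSU

15.11 PSU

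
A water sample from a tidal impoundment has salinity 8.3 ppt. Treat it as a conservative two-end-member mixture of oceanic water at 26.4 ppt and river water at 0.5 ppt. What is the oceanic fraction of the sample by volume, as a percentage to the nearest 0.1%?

30.1%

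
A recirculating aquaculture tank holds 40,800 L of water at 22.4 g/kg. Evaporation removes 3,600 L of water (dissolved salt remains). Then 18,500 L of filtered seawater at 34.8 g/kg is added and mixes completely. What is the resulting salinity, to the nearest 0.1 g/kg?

After evaporation: salt = 40,800×22.4 = 913,920; volume = 40,800 − 3,600 = 37,200 L
After mixing: salt = 913,920 + 18,500×34.8 = 1,557,720; volume = 37,200 + 18,500 = 55,700 L
S = 1,557,720 / 55,700 = 27.9662 g/kg

28.0 g/kg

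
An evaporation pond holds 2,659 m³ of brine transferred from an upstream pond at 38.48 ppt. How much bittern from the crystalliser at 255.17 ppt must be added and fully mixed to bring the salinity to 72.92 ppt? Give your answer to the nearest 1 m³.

502 m³

Salt balance: 2,659×38.48 + V×255.17 = (2,659+V)×72.92
102,318.32 + 255.17V = 193,894.28 + 72.92V
91,575.96 = 182.25V
V = 502.47 m³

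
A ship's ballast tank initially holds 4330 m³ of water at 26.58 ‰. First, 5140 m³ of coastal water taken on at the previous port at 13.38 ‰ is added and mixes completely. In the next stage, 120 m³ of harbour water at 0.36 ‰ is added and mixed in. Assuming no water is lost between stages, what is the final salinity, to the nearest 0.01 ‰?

19.18 ‰

Weighted by volume,
Initial salt = 4,330×26.58 = 115,091.4
After stage 1: salt = 115,091.4 + 5,140×13.38 = 183,864.6; volume = 9,470 m³; S = 19.415 ‰
After stage 2: salt = 183,864.6 + 120×0.36 = 183,907.8; volume = 9,590 m³
S = 183,907.8 / 9,590 = 19.177 ‰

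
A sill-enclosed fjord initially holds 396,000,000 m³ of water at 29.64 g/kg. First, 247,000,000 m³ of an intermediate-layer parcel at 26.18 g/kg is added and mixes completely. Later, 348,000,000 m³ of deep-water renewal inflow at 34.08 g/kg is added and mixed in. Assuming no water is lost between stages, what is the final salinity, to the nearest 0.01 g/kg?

30.34 g/kg

Mass of salt is conserved:
Initial salt = 396,000,000×29.64 = 11,737,440,000
After stage 1: salt = 11,737,440,000 + 247,000,000×26.18 = 18,203,900,000; volume = 643,000,000 m³; S = 28.311 g/kg
After stage 2: salt = 18,203,900,000 + 348,000,000×34.08 = 30,063,740,000; volume = 991,000,000 m³
S = 30,063,740,000 / 991,000,000 = 30.3368 g/kg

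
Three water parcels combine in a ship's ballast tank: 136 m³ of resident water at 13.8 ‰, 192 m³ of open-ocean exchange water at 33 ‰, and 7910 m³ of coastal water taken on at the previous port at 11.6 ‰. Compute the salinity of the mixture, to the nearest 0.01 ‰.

Conserving salt mass:
salt = 136×13.8 + 192×33 + 7,910×11.6 = 1,876.8 + 6,336 + 91,756 = 99,968.8
volume = 136 + 192 + 7,910 = 8,238 m³
S = 99,968.8 / 8,238 = 12.1351 ‰

12.14 ‰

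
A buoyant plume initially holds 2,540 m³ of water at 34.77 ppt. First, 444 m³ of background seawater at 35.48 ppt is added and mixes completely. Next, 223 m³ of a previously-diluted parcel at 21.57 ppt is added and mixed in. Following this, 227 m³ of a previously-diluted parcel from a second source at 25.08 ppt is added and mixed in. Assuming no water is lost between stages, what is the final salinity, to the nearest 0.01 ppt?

33.36 ppt

Mass of salt is conserved:
Initial salt = 2,540×34.77 = 88,315.8
After stage 1: salt = 88,315.8 + 444×35.48 = 104,068.92; volume = 2,984 m³; S = 34.876 ppt
After stage 2: salt = 104,068.92 + 223×21.57 = 108,879.03; volume = 3,207 m³; S = 33.95 ppt
After stage 3: salt = 108,879.03 + 227×25.08 = 114,572.19; volume = 3,434 m³
S = 114,572.19 / 3,434 = 33.3641 ppt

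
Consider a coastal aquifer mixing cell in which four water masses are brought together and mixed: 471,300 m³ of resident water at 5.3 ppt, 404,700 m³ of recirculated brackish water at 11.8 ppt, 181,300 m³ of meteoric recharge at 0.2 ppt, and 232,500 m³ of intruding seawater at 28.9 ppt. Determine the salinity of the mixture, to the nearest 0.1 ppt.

10.9 ppt

Salt balance:
salt = 471,300×5.3 + 404,700×11.8 + 181,300×0.2 + 232,500×28.9 = 2,497,890 + 4,775,460 + 36,260 + 6,719,250 = 14,028,860
volume = 471,300 + 404,700 + 181,300 + 232,500 = 1,289,800 m³
S = 14,028,860 / 1,289,800 = 10.877 ppt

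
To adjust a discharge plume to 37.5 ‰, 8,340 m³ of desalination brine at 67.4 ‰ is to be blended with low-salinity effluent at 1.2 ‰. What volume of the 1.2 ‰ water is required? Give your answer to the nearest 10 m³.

Salt balance: 8,340×67.4 + V×1.2 = (8,340+V)×37.5
562,116 + 1.2V = 312,750 + 37.5V
249,366 = 36.3V
V = 6,869.59 m³

6870 m³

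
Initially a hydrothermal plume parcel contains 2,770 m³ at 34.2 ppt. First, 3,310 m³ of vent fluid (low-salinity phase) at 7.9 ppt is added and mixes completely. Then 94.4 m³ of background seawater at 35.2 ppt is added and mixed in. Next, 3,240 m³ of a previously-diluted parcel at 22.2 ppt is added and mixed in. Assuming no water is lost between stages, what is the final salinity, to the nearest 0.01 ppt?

20.83 ppt

Mass of salt is conserved:
Initial salt = 2,770×34.2 = 94,734
After stage 1: salt = 94,734 + 3,310×7.9 = 120,883; volume = 6,080 m³; S = 19.882 ppt
After stage 2: salt = 120,883 + 94.4×35.2 = 124,205.88; volume = 6,174.4 m³; S = 20.116 ppt
After stage 3: salt = 124,205.88 + 3,240×22.2 = 196,133.88; volume = 9,414.4 m³
S = 196,133.88 / 9,414.4 = 20.8334 ppt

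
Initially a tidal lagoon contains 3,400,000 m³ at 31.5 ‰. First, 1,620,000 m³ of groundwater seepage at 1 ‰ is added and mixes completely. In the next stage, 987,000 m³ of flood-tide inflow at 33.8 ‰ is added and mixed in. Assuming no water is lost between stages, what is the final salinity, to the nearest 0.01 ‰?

23.65 ‰

Salt balance:
Initial salt = 3,400,000×31.5 = 107,100,000
After stage 1: salt = 107,100,000 + 1,620,000×1 = 108,720,000; volume = 5,020,000 m³; S = 21.657 ‰
After stage 2: salt = 108,720,000 + 987,000×33.8 = 142,080,600; volume = 6,007,000 m³
S = 142,080,600 / 6,007,000 = 23.6525 ‰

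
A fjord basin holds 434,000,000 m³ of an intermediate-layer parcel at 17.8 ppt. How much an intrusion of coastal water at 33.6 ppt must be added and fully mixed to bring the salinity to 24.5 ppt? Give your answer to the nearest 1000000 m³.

Salt balance: 434,000,000×17.8 + V×33.6 = (434,000,000+V)×24.5
7,725,200,000 + 33.6V = 10,633,000,000 + 24.5V
2,907,800,000 = 9.1V
V = 319,538,461.54 m³

320000000 m³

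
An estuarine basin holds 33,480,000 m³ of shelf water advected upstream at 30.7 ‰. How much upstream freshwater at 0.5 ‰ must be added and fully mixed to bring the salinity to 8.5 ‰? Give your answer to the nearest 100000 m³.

92900000 m³

Salt balance: 33,480,000×30.7 + V×0.5 = (33,480,000+V)×8.5
1,027,836,000 + 0.5V = 284,580,000 + 8.5V
743,256,000 = 8V
V = 92,907,000 m³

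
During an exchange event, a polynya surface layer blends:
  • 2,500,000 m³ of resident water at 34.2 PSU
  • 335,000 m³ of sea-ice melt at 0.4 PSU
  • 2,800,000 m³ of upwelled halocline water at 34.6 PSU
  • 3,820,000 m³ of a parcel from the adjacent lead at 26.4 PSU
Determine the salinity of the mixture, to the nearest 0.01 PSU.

Mass of salt is conserved:
salt = 2,500,000×34.2 + 335,000×0.4 + 2,800,000×34.6 + 3,820,000×26.4 = 85,500,000 + 134,000 + 96,880,000 + 100,848,000 = 283,362,000
volume = 2,500,000 + 335,000 + 2,800,000 + 3,820,000 = 9,455,000 m³
S = 283,362,000 / 9,455,000 = 29.9695 PSU

29.97 PSU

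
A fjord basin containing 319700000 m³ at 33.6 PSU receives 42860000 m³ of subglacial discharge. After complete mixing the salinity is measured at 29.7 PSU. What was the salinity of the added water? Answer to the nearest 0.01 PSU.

0.61 PSU

Salt balance: 319,700,000×33.6 + 42,860,000×S = 362,560,000×29.7
10,741,920,000 + 42,860,000·S = 10,768,032,000
S = (10,768,032,000 − 10,741,920,000) / 42,860,000 = 0.6092 PSU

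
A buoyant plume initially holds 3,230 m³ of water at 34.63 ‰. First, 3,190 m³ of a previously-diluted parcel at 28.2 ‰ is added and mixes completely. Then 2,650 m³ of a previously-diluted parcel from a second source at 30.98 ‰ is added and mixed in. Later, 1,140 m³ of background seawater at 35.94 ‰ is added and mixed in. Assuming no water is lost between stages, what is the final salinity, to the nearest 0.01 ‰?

Conserving salt mass:
Initial salt = 3,230×34.63 = 111,854.9
After stage 1: salt = 111,854.9 + 3,190×28.2 = 201,812.9; volume = 6,420 m³; S = 31.435 ‰
After stage 2: salt = 201,812.9 + 2,650×30.98 = 283,909.9; volume = 9,070 m³; S = 31.302 ‰
After stage 3: salt = 283,909.9 + 1,140×35.94 = 324,881.5; volume = 10,210 m³
S = 324,881.5 / 10,210 = 31.8199 ‰

31.82 ‰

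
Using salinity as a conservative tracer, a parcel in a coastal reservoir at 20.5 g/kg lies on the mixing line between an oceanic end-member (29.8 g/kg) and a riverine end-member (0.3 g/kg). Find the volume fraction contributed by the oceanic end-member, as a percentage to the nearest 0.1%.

68.5%

Let g be the oceanic fraction. Salt balance per unit volume:
g×29.8 + (1−g)×0.3 = 20.5
g = (20.5 − 0.3) / (29.8 − 0.3) = 20.2/29.5 = 0.6847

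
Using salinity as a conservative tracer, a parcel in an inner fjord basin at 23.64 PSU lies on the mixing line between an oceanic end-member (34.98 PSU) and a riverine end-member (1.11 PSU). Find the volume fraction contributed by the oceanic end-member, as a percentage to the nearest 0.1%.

66.5%

Let g be the oceanic fraction. Salt balance per unit volume:
g×34.98 + (1−g)×1.11 = 23.64
g = (23.64 − 1.11) / (34.98 − 1.11) = 22.53/33.87 = 0.6652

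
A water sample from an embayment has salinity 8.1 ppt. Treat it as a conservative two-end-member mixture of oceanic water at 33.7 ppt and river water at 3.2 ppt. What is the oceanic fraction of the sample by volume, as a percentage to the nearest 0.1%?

16.1%

Let g be the oceanic fraction. Salt balance per unit volume:
g×33.7 + (1−g)×3.2 = 8.1
g = (8.1 − 3.2) / (33.7 − 3.2) = 4.9/30.5 = 0.1607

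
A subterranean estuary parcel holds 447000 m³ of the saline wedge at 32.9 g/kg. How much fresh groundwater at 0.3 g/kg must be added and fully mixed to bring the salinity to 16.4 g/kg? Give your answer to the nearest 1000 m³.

458000 m³

Salt balance: 447,000×32.9 + V×0.3 = (447,000+V)×16.4
14,706,300 + 0.3V = 7,330,800 + 16.4V
7,375,500 = 16.1V
V = 458,105.59 m³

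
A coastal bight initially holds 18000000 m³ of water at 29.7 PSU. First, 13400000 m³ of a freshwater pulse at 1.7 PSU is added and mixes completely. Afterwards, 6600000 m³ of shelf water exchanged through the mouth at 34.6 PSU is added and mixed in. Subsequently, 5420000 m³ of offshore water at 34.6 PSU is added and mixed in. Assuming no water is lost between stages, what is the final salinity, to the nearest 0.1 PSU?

Weighted by volume,
Initial salt = 18,000,000×29.7 = 534,600,000
After stage 1: salt = 534,600,000 + 13,400,000×1.7 = 557,380,000; volume = 31,400,000 m³; S = 17.751 PSU
After stage 2: salt = 557,380,000 + 6,600,000×34.6 = 785,740,000; volume = 38,000,000 m³; S = 20.677 PSU
After stage 3: salt = 785,740,000 + 5,420,000×34.6 = 973,272,000; volume = 43,420,000 m³
S = 973,272,000 / 43,420,000 = 22.4153 PSU

22.4 PSU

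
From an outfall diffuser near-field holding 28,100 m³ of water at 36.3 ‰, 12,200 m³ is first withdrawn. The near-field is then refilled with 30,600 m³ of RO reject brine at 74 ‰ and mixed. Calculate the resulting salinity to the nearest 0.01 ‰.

Remaining after removal: 15,900 m³ at 36.3 ‰ (salt = 577,170)
After addition: salt = 577,170 + 30,600×74 = 2,841,570; volume = 46,500 m³
S = 2,841,570 / 46,500 = 61.109 ‰

61.11 ‰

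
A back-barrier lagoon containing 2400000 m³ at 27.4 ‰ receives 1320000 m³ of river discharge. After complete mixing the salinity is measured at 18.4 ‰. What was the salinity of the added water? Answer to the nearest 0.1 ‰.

2.0 ‰

Salt balance: 2,400,000×27.4 + 1,320,000×S = 3,720,000×18.4
65,760,000 + 1,320,000·S = 68,448,000
S = (68,448,000 − 65,760,000) / 1,320,000 = 2.0364 ‰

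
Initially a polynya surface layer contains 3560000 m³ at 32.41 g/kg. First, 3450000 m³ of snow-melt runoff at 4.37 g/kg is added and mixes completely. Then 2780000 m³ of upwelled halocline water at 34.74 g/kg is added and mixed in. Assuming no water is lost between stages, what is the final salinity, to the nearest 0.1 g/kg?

Total salt / total volume:
Initial salt = 3,560,000×32.41 = 115,379,600
After stage 1: salt = 115,379,600 + 3,450,000×4.37 = 130,456,100; volume = 7,010,000 m³; S = 18.61 g/kg
After stage 2: salt = 130,456,100 + 2,780,000×34.74 = 227,033,300; volume = 9,790,000 m³
S = 227,033,300 / 9,790,000 = 23.1903 g/kg

23.2 g/kg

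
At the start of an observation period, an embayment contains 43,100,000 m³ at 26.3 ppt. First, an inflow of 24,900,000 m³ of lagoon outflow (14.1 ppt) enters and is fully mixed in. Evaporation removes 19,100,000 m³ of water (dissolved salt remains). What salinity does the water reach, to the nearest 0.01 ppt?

30.36 ppt

After mixing: salt = 43,100,000×26.3 + 24,900,000×14.1 = 1,484,620,000; volume = 68,000,000 m³
After evaporation: salt unchanged = 1,484,620,000; volume = 68,000,000 − 19,100,000 = 48,900,000 m³
S = 1,484,620,000 / 48,900,000 = 30.3603 ppt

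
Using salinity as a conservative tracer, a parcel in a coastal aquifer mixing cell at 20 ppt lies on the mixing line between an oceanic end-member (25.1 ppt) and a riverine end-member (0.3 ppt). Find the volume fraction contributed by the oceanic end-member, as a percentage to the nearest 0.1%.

79.4%

Let g be the oceanic fraction. Salt balance per unit volume:
g×25.1 + (1−g)×0.3 = 20
g = (20 − 0.3) / (25.1 − 0.3) = 19.7/24.8 = 0.7944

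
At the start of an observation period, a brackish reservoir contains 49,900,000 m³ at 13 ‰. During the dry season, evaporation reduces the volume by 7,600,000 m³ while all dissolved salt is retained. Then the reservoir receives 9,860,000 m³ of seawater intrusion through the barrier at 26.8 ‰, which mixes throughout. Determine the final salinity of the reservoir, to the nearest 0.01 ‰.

After evaporation: salt = 49,900,000×13 = 648,700,000; volume = 49,900,000 − 7,600,000 = 42,300,000 m³
After mixing: salt = 648,700,000 + 9,860,000×26.8 = 912,948,000; volume = 42,300,000 + 9,860,000 = 52,160,000 m³
S = 912,948,000 / 52,160,000 = 17.5028 ‰

17.50 ‰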